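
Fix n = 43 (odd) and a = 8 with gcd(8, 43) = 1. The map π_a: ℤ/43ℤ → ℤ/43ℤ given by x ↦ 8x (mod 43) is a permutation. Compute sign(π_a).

-1

Start at x=27: 27 → 1 → 8 → 21 → 39 → 11 → 2 → … (one orbit).
Decompose π into cycles: lengths [14, 14, 14, 1] (4 cycles, including the fixed point 0).
4 cycles on 43: each ℓ→(−1)^(ℓ−1), product (−1)^39 = -1.
Zolotarev: (8|43) = -1, matching the cycle-count sign.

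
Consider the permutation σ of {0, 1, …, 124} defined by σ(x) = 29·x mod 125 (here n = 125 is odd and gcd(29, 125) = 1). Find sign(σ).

Trace 1: π^k(1) = [1, 29, 91, 14, 31, 24, 71] for k=0..6.
Decompose π into cycles: lengths [50, 50, 10, 10, 2, 2, 1] (7 cycles, including the fixed point 0).
sign(π) = (−1)^{n − #cycles} = (−1)^{125−7} = (−1)^118 = +1.
Zolotarev: (29|125) = +1, matching the cycle-count sign.

+1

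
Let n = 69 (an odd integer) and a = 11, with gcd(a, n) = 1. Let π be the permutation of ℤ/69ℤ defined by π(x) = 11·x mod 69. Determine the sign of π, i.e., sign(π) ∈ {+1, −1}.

Start at x=13: 13 → 5 → 55 → 53 → 31 → 65 → 25 → … (one orbit).
The orbit structure of x ↦ 11x mod 69: 5 orbits of sizes [22, 22, 22, 2, 1].
sign(π) = (−1)^{n − #cycles} = (−1)^{69−5} = (−1)^64 = +1.

+1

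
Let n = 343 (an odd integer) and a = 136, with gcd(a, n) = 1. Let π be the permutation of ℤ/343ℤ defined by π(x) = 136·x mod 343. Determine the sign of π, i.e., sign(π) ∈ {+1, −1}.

Trace 241: π^k(241) = [241, 191, 251, 179, 334, 148, 234] for k=0..6.
π_136 has 4 disjoint cycles with lengths [294, 42, 6, 1] on {0,…,342}.
sign(π) = (−1)^{n − #cycles} = (−1)^{343−4} = (−1)^339 = -1.
Zolotarev: (136|343) = -1, matching the cycle-count sign.

-1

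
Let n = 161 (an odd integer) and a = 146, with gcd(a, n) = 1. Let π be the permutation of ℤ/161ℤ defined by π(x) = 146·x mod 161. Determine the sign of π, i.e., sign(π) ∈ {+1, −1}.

-1

Orbit of 8 under x↦146x: [8, 41, 29, 48, 85, 13, 127]… (length divides ord_161(146)).
Decompose π into cycles: lengths [22, 22, 22, 22, 22, 22, 11, 11, 2, 2, 2, 1] (12 cycles, including the fixed point 0).
n − c = 161 − 12 = 149; sign = (−1)^149 = -1.
Via Zolotarev, sign(π_{146}) = (146|161) = -1.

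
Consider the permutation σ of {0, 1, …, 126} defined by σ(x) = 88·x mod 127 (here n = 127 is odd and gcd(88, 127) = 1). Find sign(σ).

+1

Start at x=62: 62 → 122 → 68 → 15 → 50 → 82 → 104 → … (one orbit).
3 cycles of lengths [63, 63, 1].
With 3 cycles on 127 points, sign = (−1)^{127−3} = +1.
The Jacobi symbol (88|127) = +1 (Zolotarev) agrees.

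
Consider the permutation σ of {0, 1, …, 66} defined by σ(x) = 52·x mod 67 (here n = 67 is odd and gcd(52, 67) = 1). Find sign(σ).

Trace 62: π^k(62) = [62, 8, 14, 58, 1, 52, 24] for k=0..6.
Decompose π into cycles: lengths [22, 22, 22, 1] (4 cycles, including the fixed point 0).
Σ(ℓ_i−1) = 67−4 = 63; sign = (−1)^63 = -1.

-1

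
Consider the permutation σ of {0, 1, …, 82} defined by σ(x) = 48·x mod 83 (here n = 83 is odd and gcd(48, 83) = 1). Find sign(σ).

+1

Orbit of 28 under x↦48x: [28, 16, 21, 12, 78, 9, 17]… (length divides ord_83(48)).
π_48 has 3 disjoint cycles with lengths [41, 41, 1] on {0,…,82}.
83 − 3 = 80 transpositions; sign(π) = (−1)^80 = +1.
Zolotarev: (48|83) = +1, matching the cycle-count sign.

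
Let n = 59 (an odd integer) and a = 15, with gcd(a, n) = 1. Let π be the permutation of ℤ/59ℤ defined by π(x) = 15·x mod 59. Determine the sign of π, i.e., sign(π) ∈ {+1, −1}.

Start at x=53: 53 → 28 → 7 → 46 → 41 → 25 → 21 → … (one orbit).
3 cycles of lengths [29, 29, 1].
With 3 cycles on 59 points, sign = (−1)^{59−3} = +1.

+1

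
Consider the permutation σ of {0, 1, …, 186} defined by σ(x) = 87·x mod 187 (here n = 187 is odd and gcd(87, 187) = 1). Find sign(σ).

Orbit of 166 under x↦87x: [166, 43, 1, 87, 89, 76, 67]… (length divides ord_187(87)).
28 cycles of lengths [8, 8, 8, 8, 8, 8, 8, 8, 8, 8, 8, 8, 8, 8, 8, 8, 8, 8, 8, 8, 8, 8, 2, 2, 2, 2, 2, 1].
28 cycles on 187: each ℓ→(−1)^(ℓ−1), product (−1)^159 = -1.

-1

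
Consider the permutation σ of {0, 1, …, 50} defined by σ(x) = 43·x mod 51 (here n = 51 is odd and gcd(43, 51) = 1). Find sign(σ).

Trace 1: π^k(1) = [1, 43, 13, 49, 16, 25, 4] for k=0..6.
π_43 has 9 disjoint cycles with lengths [8, 8, 8, 8, 8, 8, 1, 1, 1] on {0,…,50}.
n − c = 51 − 9 = 42; sign = (−1)^42 = +1.

+1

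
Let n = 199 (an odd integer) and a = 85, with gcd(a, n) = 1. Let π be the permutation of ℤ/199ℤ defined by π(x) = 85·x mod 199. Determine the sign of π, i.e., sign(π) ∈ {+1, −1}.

-1

Orbit of 96 under x↦85x: [96, 1, 85, 61, 11, 139, 74]… (length divides ord_199(85)).
The orbit structure of x ↦ 85x mod 199: 10 orbits of sizes [22, 22, 22, 22, 22, 22, 22, 22, 22, 1].
10 cycles on 199: each ℓ→(−1)^(ℓ−1), product (−1)^189 = -1.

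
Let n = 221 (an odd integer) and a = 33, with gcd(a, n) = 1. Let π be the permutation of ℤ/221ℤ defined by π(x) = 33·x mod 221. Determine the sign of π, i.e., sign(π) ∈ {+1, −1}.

Start at x=103: 103 → 84 → 120 → 203 → 69 → 67 → 1 → … (one orbit).
Cycle lengths of π_33 on ℤ/221ℤ: [12, 12, 12, 12, 12, 12, 12, 12, 12, 12, 12, 12, 12, 12, 12, 12, 12, 2, 2, 2, 2, 2, 2, 2, 2, 1]; 26 cycles in total.
n − c = 221 − 26 = 195; sign = (−1)^195 = -1.

-1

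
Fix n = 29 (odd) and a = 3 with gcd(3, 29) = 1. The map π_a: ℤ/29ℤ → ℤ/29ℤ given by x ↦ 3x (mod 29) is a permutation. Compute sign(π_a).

Orbit of 25 under x↦3x: [25, 17, 22, 8, 24, 14, 13]… (length divides ord_29(3)).
Decompose π into cycles: lengths [28, 1] (2 cycles, including the fixed point 0).
n − c = 29 − 2 = 27; sign = (−1)^27 = -1.

-1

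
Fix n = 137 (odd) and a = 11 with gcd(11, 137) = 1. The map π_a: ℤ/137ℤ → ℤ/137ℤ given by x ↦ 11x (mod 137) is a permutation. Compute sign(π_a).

+1

Orbit of 88 under x↦11x: [88, 9, 99, 130, 60, 112, 136]… (length divides ord_137(11)).
3 cycles of lengths [68, 68, 1].
With 3 cycles on 137 points, sign = (−1)^{137−3} = +1.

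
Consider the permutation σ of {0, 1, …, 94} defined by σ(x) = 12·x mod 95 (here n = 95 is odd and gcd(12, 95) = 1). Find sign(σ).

Orbit of 8 under x↦12x: [8, 1, 12, 49, 18, 26, 27]… (length divides ord_95(12)).
Cycle type of π: 12×6 + 6×3 + 4 + 1; total 11 cycles.
sign(π) = (−1)^{n − #cycles} = (−1)^{95−11} = (−1)^84 = +1.
(12|95)_J = +1 (Zolotarev's lemma cross-check).

+1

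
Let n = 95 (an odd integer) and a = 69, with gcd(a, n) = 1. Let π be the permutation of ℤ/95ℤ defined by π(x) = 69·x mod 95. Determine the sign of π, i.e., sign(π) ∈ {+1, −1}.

-1

Start at x=84: 84 → 1 → 69 → 11 → 94 → 26 → 84 (one orbit).
18 cycles of lengths [6, 6, 6, 6, 6, 6, 6, 6, 6, 6, 6, 6, 6, 6, 6, 2, 2, 1].
18 cycles on 95: each ℓ→(−1)^(ℓ−1), product (−1)^77 = -1.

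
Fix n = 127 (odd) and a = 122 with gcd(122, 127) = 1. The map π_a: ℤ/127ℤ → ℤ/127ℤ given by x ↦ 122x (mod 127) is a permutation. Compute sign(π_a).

+1

Start at x=2: 2 → 117 → 50 → 4 → 107 → 100 → 8 → … (one orbit).
Cycle lengths of π_122 on ℤ/127ℤ: [21, 21, 21, 21, 21, 21, 1]; 7 cycles in total.
127 − 7 = 120 transpositions; sign(π) = (−1)^120 = +1.
Check: (122/127) = +1 by Zolotarev.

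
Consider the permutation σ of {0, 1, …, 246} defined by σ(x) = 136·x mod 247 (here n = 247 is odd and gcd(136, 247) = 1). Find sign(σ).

+1

Trace 184: π^k(184) = [184, 77, 98, 237, 122, 43, 167] for k=0..6.
Cycle type of π: 36×6 + 18 + 12 + 1; total 9 cycles.
Σ(ℓ_i−1) = 247−9 = 238; sign = (−1)^238 = +1.
Zolotarev: (136|247) = +1, matching the cycle-count sign.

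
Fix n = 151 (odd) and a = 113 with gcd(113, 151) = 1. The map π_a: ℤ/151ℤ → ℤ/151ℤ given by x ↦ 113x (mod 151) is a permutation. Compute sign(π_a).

-1

Orbit of 38 under x↦113x: [38, 66, 59, 23, 32, 143, 2]… (length divides ord_151(113)).
π_113 has 6 disjoint cycles with lengths [30, 30, 30, 30, 30, 1] on {0,…,150}.
sign(π) = (−1)^{n − #cycles} = (−1)^{151−6} = (−1)^145 = -1.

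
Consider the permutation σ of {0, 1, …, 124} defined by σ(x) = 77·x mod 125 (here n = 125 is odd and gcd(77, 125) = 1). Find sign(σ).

Start at x=12: 12 → 49 → 23 → 21 → 117 → 9 → 68 → … (one orbit).
π_77 has 4 disjoint cycles with lengths [100, 20, 4, 1] on {0,…,124}.
n − c = 125 − 4 = 121; sign = (−1)^121 = -1.

-1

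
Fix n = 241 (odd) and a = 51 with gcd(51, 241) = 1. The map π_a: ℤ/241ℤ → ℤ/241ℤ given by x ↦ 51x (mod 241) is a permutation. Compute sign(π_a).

Orbit of 181 under x↦51x: [181, 73, 108, 206, 143, 63, 80]… (length divides ord_241(51)).
Cycle lengths of π_51 on ℤ/241ℤ: [240, 1]; 2 cycles in total.
241 − 2 = 239 transpositions; sign(π) = (−1)^239 = -1.
The Jacobi symbol (51|241) = -1 (Zolotarev) agrees.

-1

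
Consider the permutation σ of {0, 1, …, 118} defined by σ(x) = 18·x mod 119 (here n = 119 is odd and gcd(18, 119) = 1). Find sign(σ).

+1

Orbit of 1 under x↦18x: [1, 18, 86]… (length divides ord_119(18)).
51 cycles of lengths [3, 3, 3, 3, 3, 3, 3, 3, 3, 3, 3, 3, 3, 3, 3, 3, 3, 3, 3, 3, 3, 3, 3, 3, 3, 3, 3, 3, 3, 3, 3, 3, 3, 3, 1, 1, 1, 1, 1, 1, 1, 1, 1, 1, 1, 1, 1, 1, 1, 1, 1].
n − c = 119 − 51 = 68; sign = (−1)^68 = +1.
Via Zolotarev, sign(π_{18}) = (18|119) = +1.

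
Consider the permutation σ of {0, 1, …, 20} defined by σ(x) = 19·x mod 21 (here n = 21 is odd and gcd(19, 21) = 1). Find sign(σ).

Trace 4: π^k(4) = [4, 13, 16, 10, 1, 19] for k=0..5.
6 cycles of lengths [6, 6, 6, 1, 1, 1].
6 cycles on 21: each ℓ→(−1)^(ℓ−1), product (−1)^15 = -1.
Zolotarev: (19|21) = -1, matching the cycle-count sign.

-1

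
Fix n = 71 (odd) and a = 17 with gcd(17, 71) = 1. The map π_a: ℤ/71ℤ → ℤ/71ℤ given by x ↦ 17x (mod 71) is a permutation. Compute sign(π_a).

Start at x=25: 25 → 70 → 54 → 66 → 57 → 46 → 1 → … (one orbit).
Decompose π into cycles: lengths [10, 10, 10, 10, 10, 10, 10, 1] (8 cycles, including the fixed point 0).
71 − 8 = 63 transpositions; sign(π) = (−1)^63 = -1.

-1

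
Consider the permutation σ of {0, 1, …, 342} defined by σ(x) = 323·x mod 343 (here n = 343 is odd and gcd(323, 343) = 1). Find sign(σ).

Orbit of 309 under x↦323x: [309, 337, 120, 1, 323, 57, 232]… (length divides ord_343(323)).
The orbit structure of x ↦ 323x mod 343: 19 orbits of sizes [49, 49, 49, 49, 49, 49, 7, 7, 7, 7, 7, 7, 1, 1, 1, 1, 1, 1, 1].
343 − 19 = 324 transpositions; sign(π) = (−1)^324 = +1.
Zolotarev: (323|343) = +1, matching the cycle-count sign.

+1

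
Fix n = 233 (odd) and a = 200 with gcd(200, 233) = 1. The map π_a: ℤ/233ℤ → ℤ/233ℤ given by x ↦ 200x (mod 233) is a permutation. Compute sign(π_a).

Start at x=72: 72 → 187 → 120 → 1 → 200 → 157 → 178 → … (one orbit).
Cycle lengths of π_200 on ℤ/233ℤ: [116, 116, 1]; 3 cycles in total.
3 cycles on 233: each ℓ→(−1)^(ℓ−1), product (−1)^230 = +1.
Check: (200/233) = +1 by Zolotarev.

+1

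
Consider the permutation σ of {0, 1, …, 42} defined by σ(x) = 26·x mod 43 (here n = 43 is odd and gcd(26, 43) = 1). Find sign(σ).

-1

Trace 5: π^k(5) = [5, 1, 26, 31, 32, 15, 3] for k=0..6.
The orbit structure of x ↦ 26x mod 43: 2 orbits of sizes [42, 1].
2 cycles on 43: each ℓ→(−1)^(ℓ−1), product (−1)^41 = -1.
(26|43)_J = -1 (Zolotarev's lemma cross-check).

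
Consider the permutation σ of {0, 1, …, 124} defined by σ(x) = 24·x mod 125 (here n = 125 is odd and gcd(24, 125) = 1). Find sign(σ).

+1

Start at x=124: 124 → 101 → 49 → 51 → 99 → 1 → 24 → … (one orbit).
The orbit structure of x ↦ 24x mod 125: 23 orbits of sizes [10, 10, 10, 10, 10, 10, 10, 10, 10, 10, 2, 2, 2, 2, 2, 2, 2, 2, 2, 2, 2, 2, 1].
With 23 cycles on 125 points, sign = (−1)^{125−23} = +1.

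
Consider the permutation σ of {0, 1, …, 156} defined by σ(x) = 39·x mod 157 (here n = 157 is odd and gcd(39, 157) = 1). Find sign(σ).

Start at x=153: 153 → 1 → 39 → 108 → 130 → 46 → 67 → … (one orbit).
Cycle lengths of π_39 on ℤ/157ℤ: [13, 13, 13, 13, 13, 13, 13, 13, 13, 13, 13, 13, 1]; 13 cycles in total.
With 13 cycles on 157 points, sign = (−1)^{157−13} = +1.
Via Zolotarev, sign(π_{39}) = (39|157) = +1.

+1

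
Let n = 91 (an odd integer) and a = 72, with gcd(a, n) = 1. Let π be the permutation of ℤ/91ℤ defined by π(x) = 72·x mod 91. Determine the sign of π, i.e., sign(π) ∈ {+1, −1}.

Orbit of 9 under x↦72x: [9, 11, 64, 58, 81, 8, 30]… (length divides ord_91(72)).
Cycle lengths of π_72 on ℤ/91ℤ: [12, 12, 12, 12, 12, 12, 12, 3, 3, 1]; 10 cycles in total.
With 10 cycles on 91 points, sign = (−1)^{91−10} = -1.

-1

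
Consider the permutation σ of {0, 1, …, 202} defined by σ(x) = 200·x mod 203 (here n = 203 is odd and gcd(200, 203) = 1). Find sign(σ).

Trace 191: π^k(191) = [191, 36, 95, 121, 43, 74, 184] for k=0..6.
Cycle type of π: 84×2 + 28 + 3×2 + 1; total 6 cycles.
203 − 6 = 197 transpositions; sign(π) = (−1)^197 = -1.

-1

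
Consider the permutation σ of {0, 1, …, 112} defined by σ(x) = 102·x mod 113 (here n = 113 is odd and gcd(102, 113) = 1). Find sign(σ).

Orbit of 95 under x↦102x: [95, 85, 82, 2, 91, 16, 50]… (length divides ord_113(102)).
3 cycles of lengths [56, 56, 1].
n − c = 113 − 3 = 110; sign = (−1)^110 = +1.
Check: (102/113) = +1 by Zolotarev.

+1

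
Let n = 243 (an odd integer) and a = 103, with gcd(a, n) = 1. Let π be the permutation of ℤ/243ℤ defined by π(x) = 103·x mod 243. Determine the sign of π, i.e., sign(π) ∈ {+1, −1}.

+1

Trace 172: π^k(172) = [172, 220, 61, 208, 40, 232, 82] for k=0..6.
Decompose π into cycles: lengths [81, 81, 27, 27, 9, 9, 3, 3, 1, 1, 1] (11 cycles, including the fixed point 0).
243 − 11 = 232 transpositions; sign(π) = (−1)^232 = +1.
Check: (103/243) = +1 by Zolotarev.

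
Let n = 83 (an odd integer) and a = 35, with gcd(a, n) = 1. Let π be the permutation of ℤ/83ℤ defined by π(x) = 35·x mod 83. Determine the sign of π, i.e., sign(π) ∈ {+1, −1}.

Start at x=33: 33 → 76 → 4 → 57 → 3 → 22 → 23 → … (one orbit).
Cycle lengths of π_35 on ℤ/83ℤ: [82, 1]; 2 cycles in total.
Σ(ℓ_i−1) = 83−2 = 81; sign = (−1)^81 = -1.

-1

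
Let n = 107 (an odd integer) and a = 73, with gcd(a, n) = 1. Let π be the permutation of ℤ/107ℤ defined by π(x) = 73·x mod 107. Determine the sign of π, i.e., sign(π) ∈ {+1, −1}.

Orbit of 82 under x↦73x: [82, 101, 97, 19, 103, 29, 84]… (length divides ord_107(73)).
Cycle lengths of π_73 on ℤ/107ℤ: [106, 1]; 2 cycles in total.
sign(π) = (−1)^{n − #cycles} = (−1)^{107−2} = (−1)^105 = -1.
Zolotarev: (73|107) = -1, matching the cycle-count sign.

-1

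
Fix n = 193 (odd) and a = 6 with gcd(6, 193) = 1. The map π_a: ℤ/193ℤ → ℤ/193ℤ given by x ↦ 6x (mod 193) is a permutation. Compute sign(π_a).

+1

Start at x=28: 28 → 168 → 43 → 65 → 4 → 24 → 144 → … (one orbit).
Cycle type of π: 96×2 + 1; total 3 cycles.
sign(π) = (−1)^{n − #cycles} = (−1)^{193−3} = (−1)^190 = +1.
Check: (6/193) = +1 by Zolotarev.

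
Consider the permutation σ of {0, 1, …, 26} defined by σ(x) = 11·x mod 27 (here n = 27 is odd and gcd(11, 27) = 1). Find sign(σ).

-1

Start at x=13: 13 → 8 → 7 → 23 → 10 → 2 → 22 → … (one orbit).
π_11 has 4 disjoint cycles with lengths [18, 6, 2, 1] on {0,…,26}.
27 − 4 = 23 transpositions; sign(π) = (−1)^23 = -1.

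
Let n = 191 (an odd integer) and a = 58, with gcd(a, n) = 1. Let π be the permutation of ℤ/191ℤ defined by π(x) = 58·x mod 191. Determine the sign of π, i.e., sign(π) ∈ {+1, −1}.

Trace 112: π^k(112) = [112, 2, 116, 43, 11, 65, 141] for k=0..6.
Cycle lengths of π_58 on ℤ/191ℤ: [190, 1]; 2 cycles in total.
sign(π) = (−1)^{n − #cycles} = (−1)^{191−2} = (−1)^189 = -1.

-1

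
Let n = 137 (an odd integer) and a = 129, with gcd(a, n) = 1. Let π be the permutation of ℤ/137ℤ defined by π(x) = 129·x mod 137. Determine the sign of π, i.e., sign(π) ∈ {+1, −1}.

+1

Trace 74: π^k(74) = [74, 93, 78, 61, 60, 68, 4] for k=0..6.
The orbit structure of x ↦ 129x mod 137: 3 orbits of sizes [68, 68, 1].
n − c = 137 − 3 = 134; sign = (−1)^134 = +1.
The Jacobi symbol (129|137) = +1 (Zolotarev) agrees.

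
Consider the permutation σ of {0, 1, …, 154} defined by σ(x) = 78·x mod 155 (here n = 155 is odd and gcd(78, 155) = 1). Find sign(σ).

-1

Trace 94: π^k(94) = [94, 47, 101, 128, 64, 32, 16] for k=0..6.
14 cycles of lengths [20, 20, 20, 20, 20, 20, 5, 5, 5, 5, 5, 5, 4, 1].
With 14 cycles on 155 points, sign = (−1)^{155−14} = -1.
Check: (78/155) = -1 by Zolotarev.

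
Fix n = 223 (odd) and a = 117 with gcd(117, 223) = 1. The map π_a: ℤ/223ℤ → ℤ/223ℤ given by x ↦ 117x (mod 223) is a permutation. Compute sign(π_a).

Trace 121: π^k(121) = [121, 108, 148, 145, 17, 205, 124] for k=0..6.
Cycle type of π: 222 + 1; total 2 cycles.
2 cycles on 223: each ℓ→(−1)^(ℓ−1), product (−1)^221 = -1.

-1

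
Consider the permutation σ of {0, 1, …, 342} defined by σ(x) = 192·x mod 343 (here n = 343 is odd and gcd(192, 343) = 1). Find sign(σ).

Start at x=305: 305 → 250 → 323 → 276 → 170 → 55 → 270 → … (one orbit).
4 cycles of lengths [294, 42, 6, 1].
Σ(ℓ_i−1) = 343−4 = 339; sign = (−1)^339 = -1.
Check: (192/343) = -1 by Zolotarev.

-1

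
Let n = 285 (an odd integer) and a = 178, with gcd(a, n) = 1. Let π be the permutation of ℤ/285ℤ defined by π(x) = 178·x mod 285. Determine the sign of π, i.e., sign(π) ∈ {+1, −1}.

Start at x=1: 1 → 178 → 49 → 172 → 121 → 163 → 229 → … (one orbit).
Cycle lengths of π_178 on ℤ/285ℤ: [12, 12, 12, 12, 12, 12, 12, 12, 12, 12, 12, 12, 12, 12, 12, 12, 12, 12, 4, 4, 4, 3, 3, 3, 3, 3, 3, 3, 3, 3, 3, 3, 3, 3, 3, 3, 3, 3, 3, 1, 1, 1]; 42 cycles in total.
285 − 42 = 243 transpositions; sign(π) = (−1)^243 = -1.
(178|285)_J = -1 (Zolotarev's lemma cross-check).

-1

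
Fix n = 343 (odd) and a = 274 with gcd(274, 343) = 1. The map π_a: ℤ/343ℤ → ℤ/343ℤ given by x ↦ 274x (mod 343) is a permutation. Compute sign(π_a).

+1

Start at x=183: 183 → 64 → 43 → 120 → 295 → 225 → 253 → … (one orbit).
The orbit structure of x ↦ 274x mod 343: 19 orbits of sizes [49, 49, 49, 49, 49, 49, 7, 7, 7, 7, 7, 7, 1, 1, 1, 1, 1, 1, 1].
sign(π) = (−1)^{n − #cycles} = (−1)^{343−19} = (−1)^324 = +1.
(274|343)_J = +1 (Zolotarev's lemma cross-check).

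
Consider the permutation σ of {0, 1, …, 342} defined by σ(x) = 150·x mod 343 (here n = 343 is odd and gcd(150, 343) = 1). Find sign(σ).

Orbit of 235 under x↦150x: [235, 264, 155, 269, 219, 265, 305]… (length divides ord_343(150)).
Cycle lengths of π_150 on ℤ/343ℤ: [294, 42, 6, 1]; 4 cycles in total.
Σ(ℓ_i−1) = 343−4 = 339; sign = (−1)^339 = -1.
Via Zolotarev, sign(π_{150}) = (150|343) = -1.

-1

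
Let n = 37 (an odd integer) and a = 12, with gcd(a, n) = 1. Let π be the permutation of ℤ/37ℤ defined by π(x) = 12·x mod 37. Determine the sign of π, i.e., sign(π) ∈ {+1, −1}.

Trace 10: π^k(10) = [10, 9, 34, 1, 12, 33, 26] for k=0..6.
5 cycles of lengths [9, 9, 9, 9, 1].
Σ(ℓ_i−1) = 37−5 = 32; sign = (−1)^32 = +1.
Check: (12/37) = +1 by Zolotarev.

+1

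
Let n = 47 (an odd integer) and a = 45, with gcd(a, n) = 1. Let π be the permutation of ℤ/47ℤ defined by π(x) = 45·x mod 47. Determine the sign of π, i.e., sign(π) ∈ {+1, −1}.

-1

Orbit of 32 under x↦45x: [32, 30, 34, 26, 42, 10, 27]… (length divides ord_47(45)).
Decompose π into cycles: lengths [46, 1] (2 cycles, including the fixed point 0).
With 2 cycles on 47 points, sign = (−1)^{47−2} = -1.
(45|47)_J = -1 (Zolotarev's lemma cross-check).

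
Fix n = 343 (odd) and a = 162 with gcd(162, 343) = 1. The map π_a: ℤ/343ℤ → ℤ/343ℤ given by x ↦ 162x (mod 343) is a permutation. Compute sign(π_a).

Orbit of 29 under x↦162x: [29, 239, 302, 218, 330, 295, 113]… (length divides ord_343(162)).
Cycle type of π: 49×6 + 7×6 + 1×7; total 19 cycles.
sign(π) = (−1)^{n − #cycles} = (−1)^{343−19} = (−1)^324 = +1.
The Jacobi symbol (162|343) = +1 (Zolotarev) agrees.

+1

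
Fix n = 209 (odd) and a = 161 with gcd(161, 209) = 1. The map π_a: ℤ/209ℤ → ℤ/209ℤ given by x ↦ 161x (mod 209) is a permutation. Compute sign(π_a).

-1

Orbit of 73 under x↦161x: [73, 49, 156, 36, 153, 180, 138]… (length divides ord_209(161)).
π_161 has 6 disjoint cycles with lengths [90, 90, 10, 9, 9, 1] on {0,…,208}.
209 − 6 = 203 transpositions; sign(π) = (−1)^203 = -1.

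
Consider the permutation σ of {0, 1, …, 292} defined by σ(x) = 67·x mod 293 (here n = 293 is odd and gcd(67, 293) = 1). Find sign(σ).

+1

Start at x=178: 178 → 206 → 31 → 26 → 277 → 100 → 254 → … (one orbit).
The orbit structure of x ↦ 67x mod 293: 3 orbits of sizes [146, 146, 1].
Σ(ℓ_i−1) = 293−3 = 290; sign = (−1)^290 = +1.
Via Zolotarev, sign(π_{67}) = (67|293) = +1.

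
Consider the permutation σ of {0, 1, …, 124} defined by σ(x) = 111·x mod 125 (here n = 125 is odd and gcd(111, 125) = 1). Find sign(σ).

Start at x=6: 6 → 41 → 51 → 36 → 121 → 56 → 91 → … (one orbit).
13 cycles of lengths [25, 25, 25, 25, 5, 5, 5, 5, 1, 1, 1, 1, 1].
13 cycles on 125: each ℓ→(−1)^(ℓ−1), product (−1)^112 = +1.
Zolotarev: (111|125) = +1, matching the cycle-count sign.

+1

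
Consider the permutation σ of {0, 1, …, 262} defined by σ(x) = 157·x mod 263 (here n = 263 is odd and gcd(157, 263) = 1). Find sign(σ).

Start at x=48: 48 → 172 → 178 → 68 → 156 → 33 → 184 → … (one orbit).
Cycle lengths of π_157 on ℤ/263ℤ: [131, 131, 1]; 3 cycles in total.
263 − 3 = 260 transpositions; sign(π) = (−1)^260 = +1.

+1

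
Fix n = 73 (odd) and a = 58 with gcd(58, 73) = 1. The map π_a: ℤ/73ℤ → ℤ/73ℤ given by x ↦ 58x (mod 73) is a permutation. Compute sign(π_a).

-1

Start at x=26: 26 → 48 → 10 → 69 → 60 → 49 → 68 → … (one orbit).
2 cycles of lengths [72, 1].
n − c = 73 − 2 = 71; sign = (−1)^71 = -1.
The Jacobi symbol (58|73) = -1 (Zolotarev) agrees.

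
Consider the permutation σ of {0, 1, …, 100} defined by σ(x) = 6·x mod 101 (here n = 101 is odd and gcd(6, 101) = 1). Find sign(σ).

Orbit of 84 under x↦6x: [84, 100, 95, 65, 87, 17, 1]… (length divides ord_101(6)).
π_6 has 11 disjoint cycles with lengths [10, 10, 10, 10, 10, 10, 10, 10, 10, 10, 1] on {0,…,100}.
sign(π) = (−1)^{n − #cycles} = (−1)^{101−11} = (−1)^90 = +1.
(6|101)_J = +1 (Zolotarev's lemma cross-check).

+1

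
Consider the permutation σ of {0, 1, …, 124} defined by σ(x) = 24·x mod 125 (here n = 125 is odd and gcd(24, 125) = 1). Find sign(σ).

Orbit of 124 under x↦24x: [124, 101, 49, 51, 99, 1, 24]… (length divides ord_125(24)).
Cycle lengths of π_24 on ℤ/125ℤ: [10, 10, 10, 10, 10, 10, 10, 10, 10, 10, 2, 2, 2, 2, 2, 2, 2, 2, 2, 2, 2, 2, 1]; 23 cycles in total.
With 23 cycles on 125 points, sign = (−1)^{125−23} = +1.
Via Zolotarev, sign(π_{24}) = (24|125) = +1.

+1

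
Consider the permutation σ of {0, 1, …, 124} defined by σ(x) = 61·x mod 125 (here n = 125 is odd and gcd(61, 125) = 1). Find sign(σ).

+1

Trace 1: π^k(1) = [1, 61, 96, 106, 91, 51, 111] for k=0..6.
Cycle lengths of π_61 on ℤ/125ℤ: [25, 25, 25, 25, 5, 5, 5, 5, 1, 1, 1, 1, 1]; 13 cycles in total.
Σ(ℓ_i−1) = 125−13 = 112; sign = (−1)^112 = +1.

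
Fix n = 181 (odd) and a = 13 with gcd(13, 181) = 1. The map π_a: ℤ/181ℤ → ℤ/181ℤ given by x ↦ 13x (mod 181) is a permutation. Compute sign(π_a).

Orbit of 117 under x↦13x: [117, 73, 44, 29, 15, 14, 1]… (length divides ord_181(13)).
Cycle lengths of π_13 on ℤ/181ℤ: [45, 45, 45, 45, 1]; 5 cycles in total.
Σ(ℓ_i−1) = 181−5 = 176; sign = (−1)^176 = +1.
Check: (13/181) = +1 by Zolotarev.

+1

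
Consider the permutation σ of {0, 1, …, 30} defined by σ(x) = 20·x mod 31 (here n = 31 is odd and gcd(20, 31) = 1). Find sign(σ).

+1

Start at x=8: 8 → 5 → 7 → 16 → 10 → 14 → 1 → … (one orbit).
3 cycles of lengths [15, 15, 1].
31 − 3 = 28 transpositions; sign(π) = (−1)^28 = +1.
Zolotarev: (20|31) = +1, matching the cycle-count sign.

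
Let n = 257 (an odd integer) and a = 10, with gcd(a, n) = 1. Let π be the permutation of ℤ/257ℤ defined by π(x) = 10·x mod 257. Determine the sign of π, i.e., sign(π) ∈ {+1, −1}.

Trace 91: π^k(91) = [91, 139, 105, 22, 220, 144, 155] for k=0..6.
Decompose π into cycles: lengths [256, 1] (2 cycles, including the fixed point 0).
257 − 2 = 255 transpositions; sign(π) = (−1)^255 = -1.
The Jacobi symbol (10|257) = -1 (Zolotarev) agrees.

-1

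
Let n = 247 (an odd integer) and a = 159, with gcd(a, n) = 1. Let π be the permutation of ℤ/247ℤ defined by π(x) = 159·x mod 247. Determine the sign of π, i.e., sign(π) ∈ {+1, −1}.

+1

Orbit of 159 under x↦159x: [159, 87, 1]… (length divides ord_247(159)).
Cycle type of π: 3×82 + 1; total 83 cycles.
n − c = 247 − 83 = 164; sign = (−1)^164 = +1.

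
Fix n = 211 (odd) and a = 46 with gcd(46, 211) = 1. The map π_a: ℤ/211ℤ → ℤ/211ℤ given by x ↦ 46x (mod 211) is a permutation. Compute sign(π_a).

Start at x=76: 76 → 120 → 34 → 87 → 204 → 100 → 169 → … (one orbit).
Cycle type of π: 105×2 + 1; total 3 cycles.
211 − 3 = 208 transpositions; sign(π) = (−1)^208 = +1.
Check: (46/211) = +1 by Zolotarev.

+1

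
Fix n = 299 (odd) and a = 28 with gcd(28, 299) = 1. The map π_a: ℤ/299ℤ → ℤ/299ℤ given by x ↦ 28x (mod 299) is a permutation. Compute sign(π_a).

+1

Start at x=100: 100 → 109 → 62 → 241 → 170 → 275 → 225 → … (one orbit).
Cycle lengths of π_28 on ℤ/299ℤ: [132, 132, 22, 12, 1]; 5 cycles in total.
n − c = 299 − 5 = 294; sign = (−1)^294 = +1.
Via Zolotarev, sign(π_{28}) = (28|299) = +1.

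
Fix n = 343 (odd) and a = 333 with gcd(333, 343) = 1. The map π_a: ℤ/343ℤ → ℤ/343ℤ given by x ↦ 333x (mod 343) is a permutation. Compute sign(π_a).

+1

Start at x=326: 326 → 170 → 15 → 193 → 128 → 92 → 109 → … (one orbit).
Decompose π into cycles: lengths [147, 147, 21, 21, 3, 3, 1] (7 cycles, including the fixed point 0).
n − c = 343 − 7 = 336; sign = (−1)^336 = +1.
The Jacobi symbol (333|343) = +1 (Zolotarev) agrees.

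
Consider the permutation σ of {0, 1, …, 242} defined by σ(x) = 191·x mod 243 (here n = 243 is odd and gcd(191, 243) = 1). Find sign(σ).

Trace 151: π^k(151) = [151, 167, 64, 74, 40, 107, 25] for k=0..6.
The orbit structure of x ↦ 191x mod 243: 6 orbits of sizes [162, 54, 18, 6, 2, 1].
With 6 cycles on 243 points, sign = (−1)^{243−6} = -1.
Zolotarev: (191|243) = -1, matching the cycle-count sign.

-1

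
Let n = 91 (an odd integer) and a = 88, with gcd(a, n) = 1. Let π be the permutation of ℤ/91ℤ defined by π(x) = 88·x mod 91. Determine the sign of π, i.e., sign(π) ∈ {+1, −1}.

Trace 88: π^k(88) = [88, 9, 64, 81, 30, 1] for k=0..5.
Cycle lengths of π_88 on ℤ/91ℤ: [6, 6, 6, 6, 6, 6, 6, 6, 6, 6, 6, 6, 6, 6, 3, 3, 1]; 17 cycles in total.
17 cycles on 91: each ℓ→(−1)^(ℓ−1), product (−1)^74 = +1.
Via Zolotarev, sign(π_{88}) = (88|91) = +1.

+1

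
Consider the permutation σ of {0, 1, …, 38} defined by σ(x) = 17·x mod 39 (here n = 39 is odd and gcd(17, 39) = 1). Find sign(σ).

-1

Trace 17: π^k(17) = [17, 16, 38, 22, 23, 1] for k=0..5.
Decompose π into cycles: lengths [6, 6, 6, 6, 6, 6, 2, 1] (8 cycles, including the fixed point 0).
8 cycles on 39: each ℓ→(−1)^(ℓ−1), product (−1)^31 = -1.
Via Zolotarev, sign(π_{17}) = (17|39) = -1.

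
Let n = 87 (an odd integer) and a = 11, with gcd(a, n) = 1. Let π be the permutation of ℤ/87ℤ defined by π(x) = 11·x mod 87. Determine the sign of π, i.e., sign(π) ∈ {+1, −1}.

Orbit of 82 under x↦11x: [82, 32, 4, 44, 49, 17, 13]… (length divides ord_87(11)).
5 cycles of lengths [28, 28, 28, 2, 1].
With 5 cycles on 87 points, sign = (−1)^{87−5} = +1.
(11|87)_J = +1 (Zolotarev's lemma cross-check).

+1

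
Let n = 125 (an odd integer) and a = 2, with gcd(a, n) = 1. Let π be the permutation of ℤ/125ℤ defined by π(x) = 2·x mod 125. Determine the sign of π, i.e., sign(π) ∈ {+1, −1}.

Trace 56: π^k(56) = [56, 112, 99, 73, 21, 42, 84] for k=0..6.
The orbit structure of x ↦ 2x mod 125: 4 orbits of sizes [100, 20, 4, 1].
125 − 4 = 121 transpositions; sign(π) = (−1)^121 = -1.
The Jacobi symbol (2|125) = -1 (Zolotarev) agrees.

-1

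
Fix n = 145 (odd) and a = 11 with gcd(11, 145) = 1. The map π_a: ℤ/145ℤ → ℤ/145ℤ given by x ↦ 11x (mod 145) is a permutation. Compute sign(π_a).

-1

Orbit of 86 under x↦11x: [86, 76, 111, 61, 91, 131, 136]… (length divides ord_145(11)).
Cycle type of π: 28×5 + 1×5; total 10 cycles.
Σ(ℓ_i−1) = 145−10 = 135; sign = (−1)^135 = -1.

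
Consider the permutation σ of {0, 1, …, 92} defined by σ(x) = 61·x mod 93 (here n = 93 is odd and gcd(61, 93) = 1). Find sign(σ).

Orbit of 61 under x↦61x: [61, 1]… (length divides ord_93(61)).
48 cycles of lengths [2, 2, 2, 2, 2, 2, 2, 2, 2, 2, 2, 2, 2, 2, 2, 2, 2, 2, 2, 2, 2, 2, 2, 2, 2, 2, 2, 2, 2, 2, 2, 2, 2, 2, 2, 2, 2, 2, 2, 2, 2, 2, 2, 2, 2, 1, 1, 1].
Σ(ℓ_i−1) = 93−48 = 45; sign = (−1)^45 = -1.
Zolotarev: (61|93) = -1, matching the cycle-count sign.

-1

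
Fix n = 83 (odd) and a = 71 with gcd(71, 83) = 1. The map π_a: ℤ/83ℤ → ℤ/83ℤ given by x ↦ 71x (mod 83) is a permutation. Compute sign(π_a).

-1

Orbit of 52 under x↦71x: [52, 40, 18, 33, 19, 21, 80]… (length divides ord_83(71)).
Cycle type of π: 82 + 1; total 2 cycles.
2 cycles on 83: each ℓ→(−1)^(ℓ−1), product (−1)^81 = -1.
Zolotarev: (71|83) = -1, matching the cycle-count sign.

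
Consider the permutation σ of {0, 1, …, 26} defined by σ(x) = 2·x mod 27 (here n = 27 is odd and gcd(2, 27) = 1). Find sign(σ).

Orbit of 16 under x↦2x: [16, 5, 10, 20, 13, 26, 25]… (length divides ord_27(2)).
Cycle type of π: 18 + 6 + 2 + 1; total 4 cycles.
4 cycles on 27: each ℓ→(−1)^(ℓ−1), product (−1)^23 = -1.
The Jacobi symbol (2|27) = -1 (Zolotarev) agrees.

-1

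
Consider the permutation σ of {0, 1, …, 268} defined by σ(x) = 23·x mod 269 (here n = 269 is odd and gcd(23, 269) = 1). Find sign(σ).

Trace 78: π^k(78) = [78, 180, 105, 263, 131, 54, 166] for k=0..6.
π_23 has 5 disjoint cycles with lengths [67, 67, 67, 67, 1] on {0,…,268}.
With 5 cycles on 269 points, sign = (−1)^{269−5} = +1.
Zolotarev: (23|269) = +1, matching the cycle-count sign.

+1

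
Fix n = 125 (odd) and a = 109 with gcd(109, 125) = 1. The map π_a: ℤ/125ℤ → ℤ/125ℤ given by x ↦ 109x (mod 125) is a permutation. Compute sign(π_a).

+1

Trace 86: π^k(86) = [86, 124, 16, 119, 96, 89, 76] for k=0..6.
π_109 has 7 disjoint cycles with lengths [50, 50, 10, 10, 2, 2, 1] on {0,…,124}.
125 − 7 = 118 transpositions; sign(π) = (−1)^118 = +1.
Check: (109/125) = +1 by Zolotarev.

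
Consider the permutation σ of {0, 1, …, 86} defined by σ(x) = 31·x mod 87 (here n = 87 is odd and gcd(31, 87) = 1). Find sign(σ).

-1

Start at x=19: 19 → 67 → 76 → 7 → 43 → 28 → 85 → … (one orbit).
The orbit structure of x ↦ 31x mod 87: 6 orbits of sizes [28, 28, 28, 1, 1, 1].
n − c = 87 − 6 = 81; sign = (−1)^81 = -1.
Via Zolotarev, sign(π_{31}) = (31|87) = -1.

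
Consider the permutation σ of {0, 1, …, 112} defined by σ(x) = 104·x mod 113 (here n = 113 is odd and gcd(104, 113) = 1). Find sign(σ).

Orbit of 64 under x↦104x: [64, 102, 99, 13, 109, 36, 15]… (length divides ord_113(104)).
Cycle type of π: 56×2 + 1; total 3 cycles.
113 − 3 = 110 transpositions; sign(π) = (−1)^110 = +1.
Zolotarev: (104|113) = +1, matching the cycle-count sign.

+1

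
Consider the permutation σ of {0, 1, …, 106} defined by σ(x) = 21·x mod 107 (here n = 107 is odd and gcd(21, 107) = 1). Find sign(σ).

-1

Trace 71: π^k(71) = [71, 100, 67, 16, 15, 101, 88] for k=0..6.
π_21 has 2 disjoint cycles with lengths [106, 1] on {0,…,106}.
sign(π) = (−1)^{n − #cycles} = (−1)^{107−2} = (−1)^105 = -1.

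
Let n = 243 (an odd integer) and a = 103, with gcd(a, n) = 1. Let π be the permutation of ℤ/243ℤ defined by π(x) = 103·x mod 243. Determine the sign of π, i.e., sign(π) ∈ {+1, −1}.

+1

Orbit of 127 under x↦103x: [127, 202, 151, 1, 103, 160, 199]… (length divides ord_243(103)).
The orbit structure of x ↦ 103x mod 243: 11 orbits of sizes [81, 81, 27, 27, 9, 9, 3, 3, 1, 1, 1].
sign(π) = (−1)^{n − #cycles} = (−1)^{243−11} = (−1)^232 = +1.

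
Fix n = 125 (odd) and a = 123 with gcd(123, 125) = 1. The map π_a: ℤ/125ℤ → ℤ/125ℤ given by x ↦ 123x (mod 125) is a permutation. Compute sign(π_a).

Trace 98: π^k(98) = [98, 54, 17, 91, 68, 114, 22] for k=0..6.
Cycle lengths of π_123 on ℤ/125ℤ: [100, 20, 4, 1]; 4 cycles in total.
Σ(ℓ_i−1) = 125−4 = 121; sign = (−1)^121 = -1.

-1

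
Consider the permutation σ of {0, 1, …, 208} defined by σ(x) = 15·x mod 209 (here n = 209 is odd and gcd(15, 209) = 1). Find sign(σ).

Trace 155: π^k(155) = [155, 26, 181, 207, 179, 177, 147] for k=0..6.
Cycle lengths of π_15 on ℤ/209ℤ: [90, 90, 18, 5, 5, 1]; 6 cycles in total.
6 cycles on 209: each ℓ→(−1)^(ℓ−1), product (−1)^203 = -1.
Via Zolotarev, sign(π_{15}) = (15|209) = -1.

-1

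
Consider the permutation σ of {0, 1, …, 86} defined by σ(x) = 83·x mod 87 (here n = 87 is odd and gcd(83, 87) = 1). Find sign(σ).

Trace 49: π^k(49) = [49, 65, 1, 83, 16, 23, 82] for k=0..6.
The orbit structure of x ↦ 83x mod 87: 10 orbits of sizes [14, 14, 14, 14, 7, 7, 7, 7, 2, 1].
With 10 cycles on 87 points, sign = (−1)^{87−10} = -1.
Zolotarev: (83|87) = -1, matching the cycle-count sign.

-1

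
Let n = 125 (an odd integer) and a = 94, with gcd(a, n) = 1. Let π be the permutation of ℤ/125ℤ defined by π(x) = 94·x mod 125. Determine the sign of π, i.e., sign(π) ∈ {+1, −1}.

+1

Orbit of 94 under x↦94x: [94, 86, 84, 21, 99, 56, 14]… (length divides ord_125(94)).
The orbit structure of x ↦ 94x mod 125: 7 orbits of sizes [50, 50, 10, 10, 2, 2, 1].
7 cycles on 125: each ℓ→(−1)^(ℓ−1), product (−1)^118 = +1.
(94|125)_J = +1 (Zolotarev's lemma cross-check).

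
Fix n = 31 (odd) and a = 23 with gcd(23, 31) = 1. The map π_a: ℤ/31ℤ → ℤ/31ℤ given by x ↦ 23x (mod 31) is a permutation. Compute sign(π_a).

-1

Orbit of 29 under x↦23x: [29, 16, 27, 1, 23, 2, 15]… (length divides ord_31(23)).
The orbit structure of x ↦ 23x mod 31: 4 orbits of sizes [10, 10, 10, 1].
31 − 4 = 27 transpositions; sign(π) = (−1)^27 = -1.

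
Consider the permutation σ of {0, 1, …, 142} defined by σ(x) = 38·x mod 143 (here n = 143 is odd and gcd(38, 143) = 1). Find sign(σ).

+1

Start at x=1: 1 → 38 → 14 → 103 → 53 → 12 → 27 → … (one orbit).
Decompose π into cycles: lengths [10, 10, 10, 10, 10, 10, 10, 10, 10, 10, 10, 10, 5, 5, 2, 2, 2, 2, 2, 2, 1] (21 cycles, including the fixed point 0).
143 − 21 = 122 transpositions; sign(π) = (−1)^122 = +1.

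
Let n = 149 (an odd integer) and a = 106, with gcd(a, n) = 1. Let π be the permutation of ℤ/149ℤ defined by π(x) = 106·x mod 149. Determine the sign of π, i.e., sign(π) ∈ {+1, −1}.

Start at x=33: 33 → 71 → 76 → 10 → 17 → 14 → 143 → … (one orbit).
The orbit structure of x ↦ 106x mod 149: 2 orbits of sizes [148, 1].
sign(π) = (−1)^{n − #cycles} = (−1)^{149−2} = (−1)^147 = -1.

-1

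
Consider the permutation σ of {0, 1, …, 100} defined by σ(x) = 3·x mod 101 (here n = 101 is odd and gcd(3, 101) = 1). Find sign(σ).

-1

Trace 54: π^k(54) = [54, 61, 82, 44, 31, 93, 77] for k=0..6.
Cycle lengths of π_3 on ℤ/101ℤ: [100, 1]; 2 cycles in total.
101 − 2 = 99 transpositions; sign(π) = (−1)^99 = -1.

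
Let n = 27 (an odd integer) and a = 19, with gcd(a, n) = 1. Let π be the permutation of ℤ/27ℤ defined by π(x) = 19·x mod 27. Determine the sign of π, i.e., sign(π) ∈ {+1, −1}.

+1

Orbit of 1 under x↦19x: [1, 19, 10]… (length divides ord_27(19)).
π_19 has 15 disjoint cycles with lengths [3, 3, 3, 3, 3, 3, 1, 1, 1, 1, 1, 1, 1, 1, 1] on {0,…,26}.
Σ(ℓ_i−1) = 27−15 = 12; sign = (−1)^12 = +1.
Via Zolotarev, sign(π_{19}) = (19|27) = +1.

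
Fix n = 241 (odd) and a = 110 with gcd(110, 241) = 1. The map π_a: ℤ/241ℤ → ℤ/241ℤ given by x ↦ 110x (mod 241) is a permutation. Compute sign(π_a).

-1

Orbit of 126 under x↦110x: [126, 123, 34, 125, 13, 225, 168]… (length divides ord_241(110)).
Decompose π into cycles: lengths [240, 1] (2 cycles, including the fixed point 0).
sign(π) = (−1)^{n − #cycles} = (−1)^{241−2} = (−1)^239 = -1.
(110|241)_J = -1 (Zolotarev's lemma cross-check).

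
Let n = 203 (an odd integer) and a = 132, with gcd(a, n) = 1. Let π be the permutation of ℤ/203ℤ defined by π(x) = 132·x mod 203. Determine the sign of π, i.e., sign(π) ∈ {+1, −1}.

-1

Start at x=181: 181 → 141 → 139 → 78 → 146 → 190 → 111 → … (one orbit).
20 cycles of lengths [14, 14, 14, 14, 14, 14, 14, 14, 14, 14, 14, 14, 7, 7, 7, 7, 2, 2, 2, 1].
With 20 cycles on 203 points, sign = (−1)^{203−20} = -1.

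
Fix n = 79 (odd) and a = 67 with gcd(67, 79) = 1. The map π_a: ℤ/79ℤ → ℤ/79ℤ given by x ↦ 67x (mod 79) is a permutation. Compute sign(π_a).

+1

Trace 52: π^k(52) = [52, 8, 62, 46, 1, 67, 65] for k=0..6.
π_67 has 7 disjoint cycles with lengths [13, 13, 13, 13, 13, 13, 1] on {0,…,78}.
7 cycles on 79: each ℓ→(−1)^(ℓ−1), product (−1)^72 = +1.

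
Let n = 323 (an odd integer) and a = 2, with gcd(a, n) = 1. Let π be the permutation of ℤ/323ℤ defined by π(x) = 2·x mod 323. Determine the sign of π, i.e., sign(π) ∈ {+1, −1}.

Start at x=169: 169 → 15 → 30 → 60 → 120 → 240 → 157 → … (one orbit).
8 cycles of lengths [72, 72, 72, 72, 18, 8, 8, 1].
Σ(ℓ_i−1) = 323−8 = 315; sign = (−1)^315 = -1.
Via Zolotarev, sign(π_{2}) = (2|323) = -1.

-1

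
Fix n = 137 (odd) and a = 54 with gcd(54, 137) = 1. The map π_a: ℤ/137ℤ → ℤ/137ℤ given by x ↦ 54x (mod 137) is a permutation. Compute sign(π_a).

-1

Trace 48: π^k(48) = [48, 126, 91, 119, 124, 120, 41] for k=0..6.
The orbit structure of x ↦ 54x mod 137: 2 orbits of sizes [136, 1].
2 cycles on 137: each ℓ→(−1)^(ℓ−1), product (−1)^135 = -1.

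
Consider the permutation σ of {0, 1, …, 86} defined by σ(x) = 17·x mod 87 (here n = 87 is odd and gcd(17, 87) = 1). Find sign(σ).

Orbit of 17 under x↦17x: [17, 28, 41, 1]… (length divides ord_87(17)).
Cycle lengths of π_17 on ℤ/87ℤ: [4, 4, 4, 4, 4, 4, 4, 4, 4, 4, 4, 4, 4, 4, 4, 4, 4, 4, 4, 4, 4, 2, 1]; 23 cycles in total.
23 cycles on 87: each ℓ→(−1)^(ℓ−1), product (−1)^64 = +1.

+1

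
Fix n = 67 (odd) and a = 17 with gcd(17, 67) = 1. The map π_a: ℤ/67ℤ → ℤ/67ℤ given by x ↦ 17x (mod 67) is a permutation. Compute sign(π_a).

+1

Orbit of 15 under x↦17x: [15, 54, 47, 62, 49, 29, 24]… (length divides ord_67(17)).
The orbit structure of x ↦ 17x mod 67: 3 orbits of sizes [33, 33, 1].
With 3 cycles on 67 points, sign = (−1)^{67−3} = +1.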